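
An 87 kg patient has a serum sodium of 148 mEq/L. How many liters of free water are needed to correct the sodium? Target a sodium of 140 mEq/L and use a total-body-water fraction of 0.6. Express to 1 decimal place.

TBW = 0.6 · 87 = 52.2 L
Free water deficit = TBW · (Na/140 − 1)
= 52.2 · (148/140 − 1)
= 52.2 · 0.0571
= 2.98 L

3.0 L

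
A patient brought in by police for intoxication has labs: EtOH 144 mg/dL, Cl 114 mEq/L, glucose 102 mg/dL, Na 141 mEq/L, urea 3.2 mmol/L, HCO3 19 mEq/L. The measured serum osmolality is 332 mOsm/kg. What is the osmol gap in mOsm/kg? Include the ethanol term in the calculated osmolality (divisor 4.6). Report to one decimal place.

Calculated osmolality = 2·Na + glucose/18 + urea + ethanol/4.6
= 2·141 + 102/18 + 3.2 + 144/4.6
= 282 + 5.67 + 3.20 + 31.30
= 322.17 mOsm/kg ≈ 322.2 mOsm/kg
Osmolar gap = measured − calculated = 332 − 322.2 = 9.8 mOsm/kg

9.8 mOsm/kg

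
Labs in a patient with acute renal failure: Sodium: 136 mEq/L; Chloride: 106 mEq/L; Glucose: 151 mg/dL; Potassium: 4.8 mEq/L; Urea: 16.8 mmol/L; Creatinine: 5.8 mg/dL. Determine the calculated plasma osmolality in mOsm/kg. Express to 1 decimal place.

Calculated osmolality = 2·Na + glucose/18 + urea
= 2·136 + 151/18 + 16.8
= 272 + 8.39 + 16.80
= 297.19 mOsm/kg

297.2 mOsm/kg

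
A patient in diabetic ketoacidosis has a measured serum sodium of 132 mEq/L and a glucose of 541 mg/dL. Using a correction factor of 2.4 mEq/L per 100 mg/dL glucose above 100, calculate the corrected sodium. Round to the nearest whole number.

143 mEq/L

Corrected Na = measured Na + 2.4 · (glucose − 100)/100
= 132 + 2.4 · (541 − 100)/100
= 132 + 10.6
= 142.6 mEq/L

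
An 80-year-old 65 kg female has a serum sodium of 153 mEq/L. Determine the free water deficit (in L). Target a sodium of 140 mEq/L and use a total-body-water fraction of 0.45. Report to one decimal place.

2.7 L

TBW = 0.45 · 65 = 29.25 L
Free water deficit = TBW · (Na/140 − 1)
= 29.25 · (153/140 − 1)
= 29.25 · 0.0929
= 2.72 L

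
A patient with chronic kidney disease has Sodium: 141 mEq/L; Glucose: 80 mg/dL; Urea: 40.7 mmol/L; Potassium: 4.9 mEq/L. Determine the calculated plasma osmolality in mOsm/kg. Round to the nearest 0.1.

327.1 mOsm/kg

Calculated osmolality = 2·Na + glucose/18 + urea
= 2·141 + 80/18 + 40.7
= 282 + 4.44 + 40.70
= 327.14 mOsm/kg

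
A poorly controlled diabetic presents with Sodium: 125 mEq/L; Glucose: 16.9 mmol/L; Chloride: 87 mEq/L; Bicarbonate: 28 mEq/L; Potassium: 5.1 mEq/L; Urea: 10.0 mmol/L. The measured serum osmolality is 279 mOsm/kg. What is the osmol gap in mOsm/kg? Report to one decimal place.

Calculated osmolality = 2·Na + glucose + urea
= 2·125 + 16.9 + 10
= 250 + 16.90 + 10
= 276.9 mOsm/kg ≈ 276.9 mOsm/kg
Osmolar gap = measured − calculated = 279 − 276.9 = 2.1 mOsm/kg

2.1 mOsm/kg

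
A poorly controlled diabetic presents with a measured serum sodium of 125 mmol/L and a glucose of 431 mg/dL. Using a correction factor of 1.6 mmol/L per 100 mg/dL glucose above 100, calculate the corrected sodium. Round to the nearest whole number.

130 mmol/L

Corrected Na = measured Na + 1.6 · (glucose − 100)/100
= 125 + 1.6 · (431 − 100)/100
= 125 + 5.3
= 130.3 mmol/L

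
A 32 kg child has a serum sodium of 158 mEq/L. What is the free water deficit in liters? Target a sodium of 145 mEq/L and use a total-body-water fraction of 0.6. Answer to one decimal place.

TBW = 0.6 · 32 = 19.2 L
Free water deficit = TBW · (Na/145 − 1)
= 19.2 · (158/145 − 1)
= 19.2 · 0.0897
= 1.72 L

1.7 L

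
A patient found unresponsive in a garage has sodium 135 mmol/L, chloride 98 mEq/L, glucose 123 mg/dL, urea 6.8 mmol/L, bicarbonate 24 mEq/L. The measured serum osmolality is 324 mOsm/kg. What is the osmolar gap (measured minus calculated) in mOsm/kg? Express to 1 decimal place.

40.4 mOsm/kg

Calculated osmolality = 2·Na + glucose/18 + urea
= 2·135 + 123/18 + 6.8
= 270 + 6.83 + 6.80
= 283.63 mOsm/kg ≈ 283.6 mOsm/kg
Osmolar gap = measured − calculated = 324 − 283.6 = 40.4 mOsm/kg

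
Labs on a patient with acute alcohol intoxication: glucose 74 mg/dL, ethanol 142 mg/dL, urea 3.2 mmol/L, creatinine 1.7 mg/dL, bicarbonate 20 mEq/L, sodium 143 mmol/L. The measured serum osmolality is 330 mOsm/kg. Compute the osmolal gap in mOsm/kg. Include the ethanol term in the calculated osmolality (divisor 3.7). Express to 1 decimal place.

-1.7 mOsm/kg

Calculated osmolality = 2·Na + glucose/18 + urea + ethanol/3.7
= 2·143 + 74/18 + 3.2 + 142/3.7
= 286 + 4.11 + 3.20 + 38.38
= 331.69 mOsm/kg ≈ 331.7 mOsm/kg
Osmolar gap = measured − calculated = 330 − 331.7 = -1.7 mOsm/kg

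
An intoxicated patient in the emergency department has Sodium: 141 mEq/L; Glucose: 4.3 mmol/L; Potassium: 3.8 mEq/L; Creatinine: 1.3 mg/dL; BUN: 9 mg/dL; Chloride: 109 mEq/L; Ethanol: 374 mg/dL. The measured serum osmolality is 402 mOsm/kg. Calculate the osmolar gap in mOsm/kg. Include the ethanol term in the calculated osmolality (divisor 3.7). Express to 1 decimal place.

Calculated osmolality = 2·Na + glucose + BUN/2.8 + ethanol/3.7
= 2·141 + 4.3 + 9/2.8 + 374/3.7
= 282 + 4.30 + 3.21 + 101.08
= 390.59 mOsm/kg ≈ 390.6 mOsm/kg
Osmolar gap = measured − calculated = 402 − 390.6 = 11.4 mOsm/kg

11.4 mOsm/kg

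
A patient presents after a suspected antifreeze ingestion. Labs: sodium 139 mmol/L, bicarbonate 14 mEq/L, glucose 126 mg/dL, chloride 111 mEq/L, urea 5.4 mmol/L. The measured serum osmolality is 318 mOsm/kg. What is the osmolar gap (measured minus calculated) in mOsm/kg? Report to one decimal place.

27.6 mOsm/kg

Calculated osmolality = 2·Na + glucose/18 + urea
= 2·139 + 126/18 + 5.4
= 278 + 7 + 5.40
= 290.4 mOsm/kg ≈ 290.4 mOsm/kg
Osmolar gap = measured − calculated = 318 − 290.4 = 27.6 mOsm/kg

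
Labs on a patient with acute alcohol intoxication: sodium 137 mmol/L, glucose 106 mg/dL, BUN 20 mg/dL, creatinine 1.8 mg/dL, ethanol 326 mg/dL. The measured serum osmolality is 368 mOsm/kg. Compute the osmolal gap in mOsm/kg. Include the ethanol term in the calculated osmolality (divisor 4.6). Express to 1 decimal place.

Calculated osmolality = 2·Na + glucose/18 + BUN/2.8 + ethanol/4.6
= 2·137 + 106/18 + 20/2.8 + 326/4.6
= 274 + 5.89 + 7.14 + 70.87
= 357.9 mOsm/kg ≈ 357.9 mOsm/kg
Osmolar gap = measured − calculated = 368 − 357.9 = 10.1 mOsm/kg

10.1 mOsm/kg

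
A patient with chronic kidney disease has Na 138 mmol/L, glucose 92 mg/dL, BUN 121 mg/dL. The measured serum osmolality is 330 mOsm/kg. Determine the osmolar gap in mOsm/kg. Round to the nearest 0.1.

Calculated osmolality = 2·Na + glucose/18 + BUN/2.8
= 2·138 + 92/18 + 121/2.8
= 276 + 5.11 + 43.21
= 324.32 mOsm/kg ≈ 324.3 mOsm/kg
Osmolar gap = measured − calculated = 330 − 324.3 = 5.7 mOsm/kg

5.7 mOsm/kg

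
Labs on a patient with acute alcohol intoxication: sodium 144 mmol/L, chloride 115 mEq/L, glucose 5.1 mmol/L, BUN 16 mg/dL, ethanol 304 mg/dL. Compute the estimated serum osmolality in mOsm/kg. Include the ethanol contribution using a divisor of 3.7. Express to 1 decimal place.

381.0 mOsm/kg

Calculated osmolality = 2·Na + glucose + BUN/2.8 + ethanol/3.7
= 2·144 + 5.1 + 16/2.8 + 304/3.7
= 288 + 5.10 + 5.71 + 82.16
= 380.97 mOsm/kg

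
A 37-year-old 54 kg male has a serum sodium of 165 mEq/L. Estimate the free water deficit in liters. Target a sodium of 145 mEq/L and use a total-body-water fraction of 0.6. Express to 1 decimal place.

TBW = 0.6 · 54 = 32.4 L
Free water deficit = TBW · (Na/145 − 1)
= 32.4 · (165/145 − 1)
= 32.4 · 0.1379
= 4.47 L

4.5 L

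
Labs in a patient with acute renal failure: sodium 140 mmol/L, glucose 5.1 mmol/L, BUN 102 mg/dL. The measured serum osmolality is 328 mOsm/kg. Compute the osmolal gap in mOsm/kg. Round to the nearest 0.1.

6.5 mOsm/kg

Calculated osmolality = 2·Na + glucose + BUN/2.8
= 2·140 + 5.1 + 102/2.8
= 280 + 5.10 + 36.43
= 321.53 mOsm/kg ≈ 321.5 mOsm/kg
Osmolar gap = measured − calculated = 328 − 321.5 = 6.5 mOsm/kg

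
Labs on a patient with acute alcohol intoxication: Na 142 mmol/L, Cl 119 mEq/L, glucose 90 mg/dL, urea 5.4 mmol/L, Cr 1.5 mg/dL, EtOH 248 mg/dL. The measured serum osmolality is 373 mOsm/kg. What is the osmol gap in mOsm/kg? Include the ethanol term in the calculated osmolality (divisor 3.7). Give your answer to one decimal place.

11.6 mOsm/kg

Calculated osmolality = 2·Na + glucose/18 + urea + ethanol/3.7
= 2·142 + 90/18 + 5.4 + 248/3.7
= 284 + 5 + 5.40 + 67.03
= 361.43 mOsm/kg ≈ 361.4 mOsm/kg
Osmolar gap = measured − calculated = 373 − 361.4 = 11.6 mOsm/kg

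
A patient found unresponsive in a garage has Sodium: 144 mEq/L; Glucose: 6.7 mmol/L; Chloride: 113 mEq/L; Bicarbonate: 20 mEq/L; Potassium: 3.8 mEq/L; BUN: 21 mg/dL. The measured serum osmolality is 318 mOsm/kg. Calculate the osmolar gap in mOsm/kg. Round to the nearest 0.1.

15.8 mOsm/kg

Calculated osmolality = 2·Na + glucose + BUN/2.8
= 2·144 + 6.7 + 21/2.8
= 288 + 6.70 + 7.50
= 302.2 mOsm/kg ≈ 302.2 mOsm/kg
Osmolar gap = measured − calculated = 318 − 302.2 = 15.8 mOsm/kg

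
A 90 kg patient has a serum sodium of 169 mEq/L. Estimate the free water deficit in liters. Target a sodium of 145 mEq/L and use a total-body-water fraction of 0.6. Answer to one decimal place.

8.9 L

TBW = 0.6 · 90 = 54 L
Free water deficit = TBW · (Na/145 − 1)
= 54 · (169/145 − 1)
= 54 · 0.1655
= 8.94 L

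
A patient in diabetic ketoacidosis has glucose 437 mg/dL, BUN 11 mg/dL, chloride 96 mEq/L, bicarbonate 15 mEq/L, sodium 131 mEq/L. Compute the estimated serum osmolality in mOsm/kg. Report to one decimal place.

Calculated osmolality = 2·Na + glucose/18 + BUN/2.8
= 2·131 + 437/18 + 11/2.8
= 262 + 24.28 + 3.93
= 290.21 mOsm/kg

290.2 mOsm/kg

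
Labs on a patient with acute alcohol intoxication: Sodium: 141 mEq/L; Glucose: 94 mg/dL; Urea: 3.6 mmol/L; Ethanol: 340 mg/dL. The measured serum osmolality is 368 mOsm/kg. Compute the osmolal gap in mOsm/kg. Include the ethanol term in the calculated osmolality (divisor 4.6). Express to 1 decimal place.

3.3 mOsm/kg

Calculated osmolality = 2·Na + glucose/18 + urea + ethanol/4.6
= 2·141 + 94/18 + 3.6 + 340/4.6
= 282 + 5.22 + 3.60 + 73.91
= 364.73 mOsm/kg ≈ 364.7 mOsm/kg
Osmolar gap = measured − calculated = 368 − 364.7 = 3.3 mOsm/kg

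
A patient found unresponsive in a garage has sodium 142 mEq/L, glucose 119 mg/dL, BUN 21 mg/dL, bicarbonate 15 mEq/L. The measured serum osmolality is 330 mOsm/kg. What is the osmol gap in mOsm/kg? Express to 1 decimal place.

Calculated osmolality = 2·Na + glucose/18 + BUN/2.8
= 2·142 + 119/18 + 21/2.8
= 284 + 6.61 + 7.50
= 298.11 mOsm/kg ≈ 298.1 mOsm/kg
Osmolar gap = measured − calculated = 330 − 298.1 = 31.9 mOsm/kg

31.9 mOsm/kg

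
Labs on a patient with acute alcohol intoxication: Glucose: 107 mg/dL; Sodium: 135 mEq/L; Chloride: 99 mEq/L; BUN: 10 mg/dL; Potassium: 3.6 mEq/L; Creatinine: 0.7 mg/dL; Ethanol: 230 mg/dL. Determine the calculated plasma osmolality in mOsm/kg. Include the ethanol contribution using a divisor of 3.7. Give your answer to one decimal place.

Calculated osmolality = 2·Na + glucose/18 + BUN/2.8 + ethanol/3.7
= 2·135 + 107/18 + 10/2.8 + 230/3.7
= 270 + 5.94 + 3.57 + 62.16
= 341.67 mOsm/kg

341.7 mOsm/kg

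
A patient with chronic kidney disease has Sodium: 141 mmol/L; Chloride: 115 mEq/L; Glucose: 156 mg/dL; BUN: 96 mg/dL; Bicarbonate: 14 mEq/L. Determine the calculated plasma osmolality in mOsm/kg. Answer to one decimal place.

Calculated osmolality = 2·Na + glucose/18 + BUN/2.8
= 2·141 + 156/18 + 96/2.8
= 282 + 8.67 + 34.29
= 324.96 mOsm/kg

325.0 mOsm/kg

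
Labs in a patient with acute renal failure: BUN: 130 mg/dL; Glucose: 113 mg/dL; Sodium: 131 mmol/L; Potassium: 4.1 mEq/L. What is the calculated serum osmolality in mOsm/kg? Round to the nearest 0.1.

314.7 mOsm/kg

Calculated osmolality = 2·Na + glucose/18 + BUN/2.8
= 2·131 + 113/18 + 130/2.8
= 262 + 6.28 + 46.43
= 314.71 mOsm/kg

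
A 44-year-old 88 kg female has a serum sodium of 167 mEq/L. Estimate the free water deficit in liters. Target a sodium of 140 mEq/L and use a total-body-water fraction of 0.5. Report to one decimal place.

8.5 L

TBW = 0.5 · 88 = 44 L
Free water deficit = TBW · (Na/140 − 1)
= 44 · (167/140 − 1)
= 44 · 0.1929
= 8.49 L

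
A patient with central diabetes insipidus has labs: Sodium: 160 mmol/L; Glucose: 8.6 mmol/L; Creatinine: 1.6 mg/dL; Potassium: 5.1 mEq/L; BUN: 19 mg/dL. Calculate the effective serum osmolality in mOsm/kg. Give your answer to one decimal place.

Effective osmolality excludes urea (freely permeant across cell membranes):
2·Na + glucose
= 2·160 + 8.6
= 320 + 8.6
= 328.6 mOsm/kg

328.6 mOsm/kg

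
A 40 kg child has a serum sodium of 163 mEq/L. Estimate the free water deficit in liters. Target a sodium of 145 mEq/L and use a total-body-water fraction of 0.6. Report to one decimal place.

3.0 L

TBW = 0.6 · 40 = 24 L
Free water deficit = TBW · (Na/145 − 1)
= 24 · (163/145 − 1)
= 24 · 0.1241
= 2.98 L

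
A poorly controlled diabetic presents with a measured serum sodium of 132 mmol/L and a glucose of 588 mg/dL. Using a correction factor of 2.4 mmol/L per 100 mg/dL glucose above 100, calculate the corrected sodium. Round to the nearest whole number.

Corrected Na = measured Na + 2.4 · (glucose − 100)/100
= 132 + 2.4 · (588 − 100)/100
= 132 + 11.7
= 143.7 mmol/L

144 mmol/L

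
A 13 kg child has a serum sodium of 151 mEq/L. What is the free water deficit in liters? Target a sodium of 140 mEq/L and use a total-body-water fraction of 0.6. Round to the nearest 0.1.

TBW = 0.6 · 13 = 7.8 L
Free water deficit = TBW · (Na/140 − 1)
= 7.8 · (151/140 − 1)
= 7.8 · 0.0786
= 0.61 L

0.6 L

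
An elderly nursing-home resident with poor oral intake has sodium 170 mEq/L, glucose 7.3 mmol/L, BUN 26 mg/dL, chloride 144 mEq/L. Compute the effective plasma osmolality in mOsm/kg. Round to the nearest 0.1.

Effective osmolality excludes urea (freely permeant across cell membranes):
2·Na + glucose
= 2·170 + 7.3
= 340 + 7.3
= 347.3 mOsm/kg

347.3 mOsm/kg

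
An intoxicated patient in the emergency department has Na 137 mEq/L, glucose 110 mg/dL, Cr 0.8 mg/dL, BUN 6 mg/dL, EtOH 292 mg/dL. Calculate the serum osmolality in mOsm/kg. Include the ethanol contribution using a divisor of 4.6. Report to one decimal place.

345.7 mOsm/kg

Calculated osmolality = 2·Na + glucose/18 + BUN/2.8 + ethanol/4.6
= 2·137 + 110/18 + 6/2.8 + 292/4.6
= 274 + 6.11 + 2.14 + 63.48
= 345.73 mOsm/kg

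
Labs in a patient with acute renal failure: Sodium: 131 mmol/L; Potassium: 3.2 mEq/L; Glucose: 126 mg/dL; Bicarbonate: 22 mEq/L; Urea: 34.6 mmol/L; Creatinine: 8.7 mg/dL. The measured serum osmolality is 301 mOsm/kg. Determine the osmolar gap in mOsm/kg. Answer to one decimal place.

-2.6 mOsm/kg

Calculated osmolality = 2·Na + glucose/18 + urea
= 2·131 + 126/18 + 34.6
= 262 + 7 + 34.60
= 303.6 mOsm/kg ≈ 303.6 mOsm/kg
Osmolar gap = measured − calculated = 301 − 303.6 = -2.6 mOsm/kg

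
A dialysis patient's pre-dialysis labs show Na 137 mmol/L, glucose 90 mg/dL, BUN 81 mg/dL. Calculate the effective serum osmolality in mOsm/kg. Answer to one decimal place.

Effective osmolality excludes urea (freely permeant across cell membranes):
2·Na + glucose/18
= 2·137 + 90/18
= 274 + 5
= 279 mOsm/kg

279.0 mOsm/kg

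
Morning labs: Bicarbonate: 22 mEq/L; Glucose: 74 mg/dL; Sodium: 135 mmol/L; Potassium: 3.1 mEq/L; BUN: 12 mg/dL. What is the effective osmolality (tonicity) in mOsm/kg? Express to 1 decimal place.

Effective osmolality excludes urea (freely permeant across cell membranes):
2·Na + glucose/18
= 2·135 + 74/18
= 270 + 4.11
= 274.11 mOsm/kg

274.1 mOsm/kg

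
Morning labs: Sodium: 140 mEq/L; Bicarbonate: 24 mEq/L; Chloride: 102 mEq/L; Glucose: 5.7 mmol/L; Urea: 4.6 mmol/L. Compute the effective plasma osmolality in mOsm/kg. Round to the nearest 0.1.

Effective osmolality excludes urea (freely permeant across cell membranes):
2·Na + glucose
= 2·140 + 5.7
= 280 + 5.7
= 285.7 mOsm/kg

285.7 mOsm/kg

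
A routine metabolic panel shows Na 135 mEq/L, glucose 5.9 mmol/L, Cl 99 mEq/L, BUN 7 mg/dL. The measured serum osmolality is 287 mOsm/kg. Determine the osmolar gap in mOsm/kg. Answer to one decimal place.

8.6 mOsm/kg

Calculated osmolality = 2·Na + glucose + BUN/2.8
= 2·135 + 5.9 + 7/2.8
= 270 + 5.90 + 2.50
= 278.4 mOsm/kg ≈ 278.4 mOsm/kg
Osmolar gap = measured − calculated = 287 − 278.4 = 8.6 mOsm/kg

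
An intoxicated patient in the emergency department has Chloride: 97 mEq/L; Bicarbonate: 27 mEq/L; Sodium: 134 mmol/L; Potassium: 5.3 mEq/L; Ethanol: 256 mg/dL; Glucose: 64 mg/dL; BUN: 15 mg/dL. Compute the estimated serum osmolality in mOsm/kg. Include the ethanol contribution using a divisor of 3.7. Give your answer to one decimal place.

346.1 mOsm/kg

Calculated osmolality = 2·Na + glucose/18 + BUN/2.8 + ethanol/3.7
= 2·134 + 64/18 + 15/2.8 + 256/3.7
= 268 + 3.56 + 5.36 + 69.19
= 346.11 mOsm/kg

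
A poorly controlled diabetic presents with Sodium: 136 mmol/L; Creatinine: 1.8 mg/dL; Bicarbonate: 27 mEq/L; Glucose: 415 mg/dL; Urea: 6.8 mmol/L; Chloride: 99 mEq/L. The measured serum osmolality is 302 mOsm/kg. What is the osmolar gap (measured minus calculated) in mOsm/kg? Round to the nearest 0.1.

Calculated osmolality = 2·Na + glucose/18 + urea
= 2·136 + 415/18 + 6.8
= 272 + 23.06 + 6.80
= 301.86 mOsm/kg ≈ 301.9 mOsm/kg
Osmolar gap = measured − calculated = 302 − 301.9 = 0.1 mOsm/kg

0.1 mOsm/kg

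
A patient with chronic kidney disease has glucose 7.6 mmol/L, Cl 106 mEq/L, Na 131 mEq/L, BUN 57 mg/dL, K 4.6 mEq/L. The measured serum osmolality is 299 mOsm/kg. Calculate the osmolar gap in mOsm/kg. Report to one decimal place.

Calculated osmolality = 2·Na + glucose + BUN/2.8
= 2·131 + 7.6 + 57/2.8
= 262 + 7.60 + 20.36
= 289.96 mOsm/kg ≈ 290.0 mOsm/kg
Osmolar gap = measured − calculated = 299 − 290.0 = 9.0 mOsm/kg

9.0 mOsm/kg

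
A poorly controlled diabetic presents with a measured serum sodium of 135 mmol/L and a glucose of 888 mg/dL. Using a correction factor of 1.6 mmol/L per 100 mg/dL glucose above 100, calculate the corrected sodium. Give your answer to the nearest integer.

Corrected Na = measured Na + 1.6 · (glucose − 100)/100
= 135 + 1.6 · (888 − 100)/100
= 135 + 12.6
= 147.6 mmol/L

148 mmol/L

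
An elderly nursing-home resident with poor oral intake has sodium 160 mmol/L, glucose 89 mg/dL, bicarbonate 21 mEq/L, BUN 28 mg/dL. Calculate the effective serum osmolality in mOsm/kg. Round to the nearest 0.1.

Effective osmolality excludes urea (freely permeant across cell membranes):
2·Na + glucose/18
= 2·160 + 89/18
= 320 + 4.94
= 324.94 mOsm/kg

324.9 mOsm/kg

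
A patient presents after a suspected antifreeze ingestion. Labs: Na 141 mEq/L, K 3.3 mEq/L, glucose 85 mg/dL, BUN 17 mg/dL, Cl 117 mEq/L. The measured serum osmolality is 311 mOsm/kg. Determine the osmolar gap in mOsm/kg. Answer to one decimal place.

18.2 mOsm/kg

Calculated osmolality = 2·Na + glucose/18 + BUN/2.8
= 2·141 + 85/18 + 17/2.8
= 282 + 4.72 + 6.07
= 292.79 mOsm/kg ≈ 292.8 mOsm/kg
Osmolar gap = measured − calculated = 311 − 292.8 = 18.2 mOsm/kg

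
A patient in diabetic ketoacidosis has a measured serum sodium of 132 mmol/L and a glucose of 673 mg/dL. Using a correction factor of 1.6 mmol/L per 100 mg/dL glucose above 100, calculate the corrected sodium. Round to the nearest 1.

Corrected Na = measured Na + 1.6 · (glucose − 100)/100
= 132 + 1.6 · (673 − 100)/100
= 132 + 9.2
= 141.2 mmol/L

141 mmol/L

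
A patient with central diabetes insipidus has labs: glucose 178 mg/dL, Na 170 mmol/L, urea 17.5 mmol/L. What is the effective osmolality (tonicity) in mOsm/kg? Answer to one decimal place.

349.9 mOsm/kg

Effective osmolality excludes urea (freely permeant across cell membranes):
2·Na + glucose/18
= 2·170 + 178/18
= 340 + 9.89
= 349.89 mOsm/kg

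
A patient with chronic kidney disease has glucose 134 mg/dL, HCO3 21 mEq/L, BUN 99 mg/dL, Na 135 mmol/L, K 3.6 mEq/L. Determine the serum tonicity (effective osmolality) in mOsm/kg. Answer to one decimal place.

Effective osmolality excludes urea (freely permeant across cell membranes):
2·Na + glucose/18
= 2·135 + 134/18
= 270 + 7.44
= 277.44 mOsm/kg

277.4 mOsm/kg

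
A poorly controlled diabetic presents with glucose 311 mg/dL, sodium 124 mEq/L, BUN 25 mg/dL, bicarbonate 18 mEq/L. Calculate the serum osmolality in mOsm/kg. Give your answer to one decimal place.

274.2 mOsm/kg

Calculated osmolality = 2·Na + glucose/18 + BUN/2.8
= 2·124 + 311/18 + 25/2.8
= 248 + 17.28 + 8.93
= 274.21 mOsm/kg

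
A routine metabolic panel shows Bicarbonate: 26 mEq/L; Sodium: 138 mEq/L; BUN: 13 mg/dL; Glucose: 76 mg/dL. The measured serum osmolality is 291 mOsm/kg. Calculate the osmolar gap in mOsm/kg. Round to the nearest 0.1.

6.1 mOsm/kg

Calculated osmolality = 2·Na + glucose/18 + BUN/2.8
= 2·138 + 76/18 + 13/2.8
= 276 + 4.22 + 4.64
= 284.86 mOsm/kg ≈ 284.9 mOsm/kg
Osmolar gap = measured − calculated = 291 − 284.9 = 6.1 mOsm/kg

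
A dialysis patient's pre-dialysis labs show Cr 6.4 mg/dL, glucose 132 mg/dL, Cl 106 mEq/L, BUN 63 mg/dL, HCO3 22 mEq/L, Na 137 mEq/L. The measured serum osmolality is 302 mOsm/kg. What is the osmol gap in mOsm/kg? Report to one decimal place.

Calculated osmolality = 2·Na + glucose/18 + BUN/2.8
= 2·137 + 132/18 + 63/2.8
= 274 + 7.33 + 22.50
= 303.83 mOsm/kg ≈ 303.8 mOsm/kg
Osmolar gap = measured − calculated = 302 − 303.8 = -1.8 mOsm/kg

-1.8 mOsm/kg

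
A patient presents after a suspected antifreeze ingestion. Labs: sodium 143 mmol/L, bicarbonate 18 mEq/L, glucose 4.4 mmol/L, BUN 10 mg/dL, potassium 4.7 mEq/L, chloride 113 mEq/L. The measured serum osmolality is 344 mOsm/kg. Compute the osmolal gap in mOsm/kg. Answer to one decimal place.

Calculated osmolality = 2·Na + glucose + BUN/2.8
= 2·143 + 4.4 + 10/2.8
= 286 + 4.40 + 3.57
= 293.97 mOsm/kg ≈ 294.0 mOsm/kg
Osmolar gap = measured − calculated = 344 − 294.0 = 50.0 mOsm/kg

50.0 mOsm/kg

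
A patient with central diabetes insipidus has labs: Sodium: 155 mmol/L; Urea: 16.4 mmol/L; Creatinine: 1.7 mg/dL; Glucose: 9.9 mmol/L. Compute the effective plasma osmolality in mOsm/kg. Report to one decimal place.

319.9 mOsm/kg

Effective osmolality excludes urea (freely permeant across cell membranes):
2·Na + glucose
= 2·155 + 9.9
= 310 + 9.9
= 319.9 mOsm/kg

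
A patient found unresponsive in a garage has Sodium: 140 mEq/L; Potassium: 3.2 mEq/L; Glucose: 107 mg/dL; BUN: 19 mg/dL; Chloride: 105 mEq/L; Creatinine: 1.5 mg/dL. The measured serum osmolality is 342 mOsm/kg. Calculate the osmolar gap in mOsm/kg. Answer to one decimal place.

Calculated osmolality = 2·Na + glucose/18 + BUN/2.8
= 2·140 + 107/18 + 19/2.8
= 280 + 5.94 + 6.79
= 292.73 mOsm/kg ≈ 292.7 mOsm/kg
Osmolar gap = measured − calculated = 342 − 292.7 = 49.3 mOsm/kg

49.3 mOsm/kg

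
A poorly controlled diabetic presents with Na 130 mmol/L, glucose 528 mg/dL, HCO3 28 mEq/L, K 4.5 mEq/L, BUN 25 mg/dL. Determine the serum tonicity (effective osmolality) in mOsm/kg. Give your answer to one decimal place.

Effective osmolality excludes urea (freely permeant across cell membranes):
2·Na + glucose/18
= 2·130 + 528/18
= 260 + 29.33
= 289.33 mOsm/kg

289.3 mOsm/kg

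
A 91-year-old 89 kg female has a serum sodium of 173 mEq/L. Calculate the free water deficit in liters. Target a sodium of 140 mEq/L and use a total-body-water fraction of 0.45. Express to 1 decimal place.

TBW = 0.45 · 89 = 40.05 L
Free water deficit = TBW · (Na/140 − 1)
= 40.05 · (173/140 − 1)
= 40.05 · 0.2357
= 9.44 L

9.4 L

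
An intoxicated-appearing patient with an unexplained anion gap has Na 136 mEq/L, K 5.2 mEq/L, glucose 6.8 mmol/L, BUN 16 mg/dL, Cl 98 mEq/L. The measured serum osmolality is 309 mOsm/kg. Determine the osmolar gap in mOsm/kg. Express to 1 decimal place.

Calculated osmolality = 2·Na + glucose + BUN/2.8
= 2·136 + 6.8 + 16/2.8
= 272 + 6.80 + 5.71
= 284.51 mOsm/kg ≈ 284.5 mOsm/kg
Osmolar gap = measured − calculated = 309 − 284.5 = 24.5 mOsm/kg

24.5 mOsm/kg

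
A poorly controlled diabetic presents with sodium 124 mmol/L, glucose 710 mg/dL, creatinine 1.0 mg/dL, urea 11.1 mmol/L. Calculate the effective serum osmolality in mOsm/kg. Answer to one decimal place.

287.4 mOsm/kg

Effective osmolality excludes urea (freely permeant across cell membranes):
2·Na + glucose/18
= 2·124 + 710/18
= 248 + 39.44
= 287.44 mOsm/kg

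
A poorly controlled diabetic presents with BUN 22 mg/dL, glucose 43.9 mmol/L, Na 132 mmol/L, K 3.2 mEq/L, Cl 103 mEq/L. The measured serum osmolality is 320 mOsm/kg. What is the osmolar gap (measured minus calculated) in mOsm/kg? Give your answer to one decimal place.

4.2 mOsm/kg

Calculated osmolality = 2·Na + glucose + BUN/2.8
= 2·132 + 43.9 + 22/2.8
= 264 + 43.90 + 7.86
= 315.76 mOsm/kg ≈ 315.8 mOsm/kg
Osmolar gap = measured − calculated = 320 − 315.8 = 4.2 mOsm/kg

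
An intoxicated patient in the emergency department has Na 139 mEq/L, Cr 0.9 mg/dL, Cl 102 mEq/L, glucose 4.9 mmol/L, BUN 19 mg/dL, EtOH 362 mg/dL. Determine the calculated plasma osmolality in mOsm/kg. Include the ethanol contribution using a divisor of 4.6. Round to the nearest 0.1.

Calculated osmolality = 2·Na + glucose + BUN/2.8 + ethanol/4.6
= 2·139 + 4.9 + 19/2.8 + 362/4.6
= 278 + 4.90 + 6.79 + 78.70
= 368.39 mOsm/kg

368.4 mOsm/kg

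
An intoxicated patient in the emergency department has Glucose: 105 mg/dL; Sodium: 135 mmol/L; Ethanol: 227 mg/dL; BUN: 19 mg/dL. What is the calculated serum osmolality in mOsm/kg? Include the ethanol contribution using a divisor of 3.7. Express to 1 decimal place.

344.0 mOsm/kg

Calculated osmolality = 2·Na + glucose/18 + BUN/2.8 + ethanol/3.7
= 2·135 + 105/18 + 19/2.8 + 227/3.7
= 270 + 5.83 + 6.79 + 61.35
= 343.97 mOsm/kg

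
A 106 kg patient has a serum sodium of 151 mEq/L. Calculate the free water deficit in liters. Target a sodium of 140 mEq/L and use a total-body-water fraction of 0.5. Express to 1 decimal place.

TBW = 0.5 · 106 = 53 L
Free water deficit = TBW · (Na/140 − 1)
= 53 · (151/140 − 1)
= 53 · 0.0786
= 4.17 L

4.2 L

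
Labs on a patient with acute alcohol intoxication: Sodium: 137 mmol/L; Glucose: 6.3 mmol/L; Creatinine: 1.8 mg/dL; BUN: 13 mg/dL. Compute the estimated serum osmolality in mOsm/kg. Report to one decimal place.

Calculated osmolality = 2·Na + glucose + BUN/2.8
= 2·137 + 6.3 + 13/2.8
= 274 + 6.30 + 4.64
= 284.94 mOsm/kg

284.9 mOsm/kg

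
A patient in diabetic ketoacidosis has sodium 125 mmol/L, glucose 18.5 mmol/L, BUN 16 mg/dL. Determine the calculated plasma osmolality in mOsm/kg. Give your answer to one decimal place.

274.2 mOsm/kg

Calculated osmolality = 2·Na + glucose + BUN/2.8
= 2·125 + 18.5 + 16/2.8
= 250 + 18.50 + 5.71
= 274.21 mOsm/kg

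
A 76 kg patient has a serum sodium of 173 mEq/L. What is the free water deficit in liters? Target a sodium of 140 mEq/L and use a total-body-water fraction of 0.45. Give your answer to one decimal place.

8.1 L

TBW = 0.45 · 76 = 34.2 L
Free water deficit = TBW · (Na/140 − 1)
= 34.2 · (173/140 − 1)
= 34.2 · 0.2357
= 8.06 L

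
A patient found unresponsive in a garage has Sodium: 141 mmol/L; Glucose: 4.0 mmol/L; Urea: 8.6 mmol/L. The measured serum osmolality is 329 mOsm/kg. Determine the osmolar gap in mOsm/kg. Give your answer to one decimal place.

34.4 mOsm/kg

Calculated osmolality = 2·Na + glucose + urea
= 2·141 + 4 + 8.6
= 282 + 4 + 8.60
= 294.6 mOsm/kg ≈ 294.6 mOsm/kg
Osmolar gap = measured − calculated = 329 − 294.6 = 34.4 mOsm/kg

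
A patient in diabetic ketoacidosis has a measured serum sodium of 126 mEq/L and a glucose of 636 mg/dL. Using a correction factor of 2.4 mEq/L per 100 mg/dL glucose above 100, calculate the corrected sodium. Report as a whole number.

Corrected Na = measured Na + 2.4 · (glucose − 100)/100
= 126 + 2.4 · (636 − 100)/100
= 126 + 12.9
= 138.9 mEq/L

139 mEq/L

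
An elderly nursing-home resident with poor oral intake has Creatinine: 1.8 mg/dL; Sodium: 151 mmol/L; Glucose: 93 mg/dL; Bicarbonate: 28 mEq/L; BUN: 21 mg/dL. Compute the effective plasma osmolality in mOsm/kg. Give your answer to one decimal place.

Effective osmolality excludes urea (freely permeant across cell membranes):
2·Na + glucose/18
= 2·151 + 93/18
= 302 + 5.17
= 307.17 mOsm/kg

307.2 mOsm/kg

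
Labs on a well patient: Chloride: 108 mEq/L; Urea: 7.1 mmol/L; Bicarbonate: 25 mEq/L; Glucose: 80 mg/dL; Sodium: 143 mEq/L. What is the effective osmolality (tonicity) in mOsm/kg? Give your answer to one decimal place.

Effective osmolality excludes urea (freely permeant across cell membranes):
2·Na + glucose/18
= 2·143 + 80/18
= 286 + 4.44
= 290.44 mOsm/kg

290.4 mOsm/kg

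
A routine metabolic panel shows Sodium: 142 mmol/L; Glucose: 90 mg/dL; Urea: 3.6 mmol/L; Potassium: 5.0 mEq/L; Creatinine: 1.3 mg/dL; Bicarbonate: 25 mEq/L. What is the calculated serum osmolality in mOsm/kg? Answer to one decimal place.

Calculated osmolality = 2·Na + glucose/18 + urea
= 2·142 + 90/18 + 3.6
= 284 + 5 + 3.60
= 292.6 mOsm/kg

292.6 mOsm/kg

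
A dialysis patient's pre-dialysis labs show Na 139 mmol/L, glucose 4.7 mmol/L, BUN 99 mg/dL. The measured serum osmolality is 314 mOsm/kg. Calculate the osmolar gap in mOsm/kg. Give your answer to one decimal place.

Calculated osmolality = 2·Na + glucose + BUN/2.8
= 2·139 + 4.7 + 99/2.8
= 278 + 4.70 + 35.36
= 318.06 mOsm/kg ≈ 318.1 mOsm/kg
Osmolar gap = measured − calculated = 314 − 318.1 = -4.1 mOsm/kg

-4.1 mOsm/kg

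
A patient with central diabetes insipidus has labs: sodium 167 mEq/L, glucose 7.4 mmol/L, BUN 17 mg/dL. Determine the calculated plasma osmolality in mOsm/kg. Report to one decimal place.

347.5 mOsm/kg

Calculated osmolality = 2·Na + glucose + BUN/2.8
= 2·167 + 7.4 + 17/2.8
= 334 + 7.40 + 6.07
= 347.47 mOsm/kg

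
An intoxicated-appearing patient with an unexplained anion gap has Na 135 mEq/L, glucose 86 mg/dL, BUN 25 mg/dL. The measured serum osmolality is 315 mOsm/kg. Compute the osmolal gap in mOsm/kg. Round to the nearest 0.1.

31.3 mOsm/kg

Calculated osmolality = 2·Na + glucose/18 + BUN/2.8
= 2·135 + 86/18 + 25/2.8
= 270 + 4.78 + 8.93
= 283.71 mOsm/kg ≈ 283.7 mOsm/kg
Osmolar gap = measured − calculated = 315 − 283.7 = 31.3 mOsm/kg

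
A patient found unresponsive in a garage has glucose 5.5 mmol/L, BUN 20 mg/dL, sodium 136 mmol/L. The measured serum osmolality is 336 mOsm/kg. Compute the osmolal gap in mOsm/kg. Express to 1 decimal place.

Calculated osmolality = 2·Na + glucose + BUN/2.8
= 2·136 + 5.5 + 20/2.8
= 272 + 5.50 + 7.14
= 284.64 mOsm/kg ≈ 284.6 mOsm/kg
Osmolar gap = measured − calculated = 336 − 284.6 = 51.4 mOsm/kg

51.4 mOsm/kg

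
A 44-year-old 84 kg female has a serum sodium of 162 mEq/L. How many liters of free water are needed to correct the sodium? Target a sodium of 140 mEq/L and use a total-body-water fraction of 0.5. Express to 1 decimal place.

6.6 L

TBW = 0.5 · 84 = 42 L
Free water deficit = TBW · (Na/140 − 1)
= 42 · (162/140 − 1)
= 42 · 0.1571
= 6.6 L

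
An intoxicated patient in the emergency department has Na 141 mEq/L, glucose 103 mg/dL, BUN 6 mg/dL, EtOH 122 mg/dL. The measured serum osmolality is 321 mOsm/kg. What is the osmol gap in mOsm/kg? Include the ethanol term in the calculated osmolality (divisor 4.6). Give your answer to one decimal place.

4.6 mOsm/kg

Calculated osmolality = 2·Na + glucose/18 + BUN/2.8 + ethanol/4.6
= 2·141 + 103/18 + 6/2.8 + 122/4.6
= 282 + 5.72 + 2.14 + 26.52
= 316.38 mOsm/kg ≈ 316.4 mOsm/kg
Osmolar gap = measured − calculated = 321 − 316.4 = 4.6 mOsm/kg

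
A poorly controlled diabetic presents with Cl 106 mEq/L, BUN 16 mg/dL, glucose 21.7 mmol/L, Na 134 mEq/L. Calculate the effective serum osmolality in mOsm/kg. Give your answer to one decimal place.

289.7 mOsm/kg

Effective osmolality excludes urea (freely permeant across cell membranes):
2·Na + glucose
= 2·134 + 21.7
= 268 + 21.7
= 289.7 mOsm/kg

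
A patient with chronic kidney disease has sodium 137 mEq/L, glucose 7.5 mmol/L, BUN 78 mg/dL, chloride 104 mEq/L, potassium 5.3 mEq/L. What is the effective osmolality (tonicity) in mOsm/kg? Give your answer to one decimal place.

281.5 mOsm/kg

Effective osmolality excludes urea (freely permeant across cell membranes):
2·Na + glucose
= 2·137 + 7.5
= 274 + 7.5
= 281.5 mOsm/kg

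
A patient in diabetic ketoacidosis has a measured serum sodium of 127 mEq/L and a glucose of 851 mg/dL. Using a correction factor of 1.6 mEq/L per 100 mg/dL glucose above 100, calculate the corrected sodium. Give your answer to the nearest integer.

Corrected Na = measured Na + 1.6 · (glucose − 100)/100
= 127 + 1.6 · (851 − 100)/100
= 127 + 12
= 139 mEq/L

139 mEq/L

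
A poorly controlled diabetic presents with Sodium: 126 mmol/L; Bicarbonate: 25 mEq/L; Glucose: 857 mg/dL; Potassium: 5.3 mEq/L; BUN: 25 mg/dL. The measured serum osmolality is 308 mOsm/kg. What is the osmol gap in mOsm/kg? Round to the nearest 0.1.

Calculated osmolality = 2·Na + glucose/18 + BUN/2.8
= 2·126 + 857/18 + 25/2.8
= 252 + 47.61 + 8.93
= 308.54 mOsm/kg ≈ 308.5 mOsm/kg
Osmolar gap = measured − calculated = 308 − 308.5 = -0.5 mOsm/kg

-0.5 mOsm/kg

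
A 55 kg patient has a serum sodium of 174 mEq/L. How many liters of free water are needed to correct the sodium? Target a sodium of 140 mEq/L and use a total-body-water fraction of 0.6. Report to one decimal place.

TBW = 0.6 · 55 = 33 L
Free water deficit = TBW · (Na/140 − 1)
= 33 · (174/140 − 1)
= 33 · 0.2429
= 8.02 L

8.0 L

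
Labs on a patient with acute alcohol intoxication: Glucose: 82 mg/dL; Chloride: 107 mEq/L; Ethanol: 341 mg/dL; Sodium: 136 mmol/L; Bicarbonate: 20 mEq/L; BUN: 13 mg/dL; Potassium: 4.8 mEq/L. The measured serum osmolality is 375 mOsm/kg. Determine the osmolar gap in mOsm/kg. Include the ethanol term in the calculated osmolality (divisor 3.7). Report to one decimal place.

1.6 mOsm/kg

Calculated osmolality = 2·Na + glucose/18 + BUN/2.8 + ethanol/3.7
= 2·136 + 82/18 + 13/2.8 + 341/3.7
= 272 + 4.56 + 4.64 + 92.16
= 373.36 mOsm/kg ≈ 373.4 mOsm/kg
Osmolar gap = measured − calculated = 375 − 373.4 = 1.6 mOsm/kg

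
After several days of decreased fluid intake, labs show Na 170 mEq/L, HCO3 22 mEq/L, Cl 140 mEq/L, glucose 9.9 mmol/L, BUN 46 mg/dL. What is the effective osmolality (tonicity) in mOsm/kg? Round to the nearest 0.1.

Effective osmolality excludes urea (freely permeant across cell membranes):
2·Na + glucose
= 2·170 + 9.9
= 340 + 9.9
= 349.9 mOsm/kg

349.9 mOsm/kg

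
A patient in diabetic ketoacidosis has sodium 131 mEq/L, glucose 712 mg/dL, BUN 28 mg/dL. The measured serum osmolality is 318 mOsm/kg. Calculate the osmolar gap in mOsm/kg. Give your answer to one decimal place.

6.4 mOsm/kg

Calculated osmolality = 2·Na + glucose/18 + BUN/2.8
= 2·131 + 712/18 + 28/2.8
= 262 + 39.56 + 10
= 311.56 mOsm/kg ≈ 311.6 mOsm/kg
Osmolar gap = measured − calculated = 318 − 311.6 = 6.4 mOsm/kg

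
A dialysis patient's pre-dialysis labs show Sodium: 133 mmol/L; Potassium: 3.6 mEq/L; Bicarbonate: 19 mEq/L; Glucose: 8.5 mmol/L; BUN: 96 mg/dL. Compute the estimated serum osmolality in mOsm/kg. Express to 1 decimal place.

308.8 mOsm/kg

Calculated osmolality = 2·Na + glucose + BUN/2.8
= 2·133 + 8.5 + 96/2.8
= 266 + 8.50 + 34.29
= 308.79 mOsm/kg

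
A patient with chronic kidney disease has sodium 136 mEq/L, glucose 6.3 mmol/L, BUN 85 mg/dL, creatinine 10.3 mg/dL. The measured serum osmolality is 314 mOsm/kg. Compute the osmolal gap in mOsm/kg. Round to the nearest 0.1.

Calculated osmolality = 2·Na + glucose + BUN/2.8
= 2·136 + 6.3 + 85/2.8
= 272 + 6.30 + 30.36
= 308.66 mOsm/kg ≈ 308.7 mOsm/kg
Osmolar gap = measured − calculated = 314 − 308.7 = 5.3 mOsm/kg

5.3 mOsm/kg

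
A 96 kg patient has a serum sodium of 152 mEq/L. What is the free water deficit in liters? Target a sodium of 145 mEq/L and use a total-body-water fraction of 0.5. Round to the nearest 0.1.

TBW = 0.5 · 96 = 48 L
Free water deficit = TBW · (Na/145 − 1)
= 48 · (152/145 − 1)
= 48 · 0.0483
= 2.32 L

2.3 L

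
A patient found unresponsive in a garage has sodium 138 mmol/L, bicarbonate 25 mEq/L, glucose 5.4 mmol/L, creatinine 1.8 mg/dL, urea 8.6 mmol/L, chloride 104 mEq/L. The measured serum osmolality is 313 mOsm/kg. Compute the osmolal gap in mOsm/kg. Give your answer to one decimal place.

23.0 mOsm/kg

Calculated osmolality = 2·Na + glucose + urea
= 2·138 + 5.4 + 8.6
= 276 + 5.40 + 8.60
= 290 mOsm/kg ≈ 290.0 mOsm/kg
Osmolar gap = measured − calculated = 313 − 290.0 = 23.0 mOsm/kg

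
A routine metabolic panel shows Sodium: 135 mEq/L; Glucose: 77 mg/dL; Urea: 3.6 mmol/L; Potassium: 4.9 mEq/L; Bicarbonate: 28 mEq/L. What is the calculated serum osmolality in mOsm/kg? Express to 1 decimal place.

277.9 mOsm/kg

Calculated osmolality = 2·Na + glucose/18 + urea
= 2·135 + 77/18 + 3.6
= 270 + 4.28 + 3.60
= 277.88 mOsm/kg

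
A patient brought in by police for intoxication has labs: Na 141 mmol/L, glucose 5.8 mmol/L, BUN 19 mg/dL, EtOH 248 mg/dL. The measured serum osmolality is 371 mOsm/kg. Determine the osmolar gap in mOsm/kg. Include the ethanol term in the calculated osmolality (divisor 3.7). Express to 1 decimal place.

9.4 mOsm/kg

Calculated osmolality = 2·Na + glucose + BUN/2.8 + ethanol/3.7
= 2·141 + 5.8 + 19/2.8 + 248/3.7
= 282 + 5.80 + 6.79 + 67.03
= 361.62 mOsm/kg ≈ 361.6 mOsm/kg
Osmolar gap = measured − calculated = 371 − 361.6 = 9.4 mOsm/kg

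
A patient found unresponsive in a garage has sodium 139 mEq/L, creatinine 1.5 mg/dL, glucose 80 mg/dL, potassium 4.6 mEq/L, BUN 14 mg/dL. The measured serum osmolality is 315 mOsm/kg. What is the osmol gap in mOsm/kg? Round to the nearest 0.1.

Calculated osmolality = 2·Na + glucose/18 + BUN/2.8
= 2·139 + 80/18 + 14/2.8
= 278 + 4.44 + 5
= 287.44 mOsm/kg ≈ 287.4 mOsm/kg
Osmolar gap = measured − calculated = 315 − 287.4 = 27.6 mOsm/kg

27.6 mOsm/kg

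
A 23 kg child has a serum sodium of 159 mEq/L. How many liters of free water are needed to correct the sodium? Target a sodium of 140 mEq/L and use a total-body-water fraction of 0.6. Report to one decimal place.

1.9 L

TBW = 0.6 · 23 = 13.8 L
Free water deficit = TBW · (Na/140 − 1)
= 13.8 · (159/140 − 1)
= 13.8 · 0.1357
= 1.87 L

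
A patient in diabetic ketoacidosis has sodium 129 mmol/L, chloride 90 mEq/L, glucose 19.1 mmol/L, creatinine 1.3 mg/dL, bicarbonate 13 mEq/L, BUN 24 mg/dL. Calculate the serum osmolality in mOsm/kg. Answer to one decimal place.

285.7 mOsm/kg

Calculated osmolality = 2·Na + glucose + BUN/2.8
= 2·129 + 19.1 + 24/2.8
= 258 + 19.10 + 8.57
= 285.67 mOsm/kg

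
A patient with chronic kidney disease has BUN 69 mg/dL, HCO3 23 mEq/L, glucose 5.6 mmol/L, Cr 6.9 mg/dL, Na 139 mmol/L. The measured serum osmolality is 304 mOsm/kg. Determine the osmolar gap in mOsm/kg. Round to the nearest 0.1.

Calculated osmolality = 2·Na + glucose + BUN/2.8
= 2·139 + 5.6 + 69/2.8
= 278 + 5.60 + 24.64
= 308.24 mOsm/kg ≈ 308.2 mOsm/kg
Osmolar gap = measured − calculated = 304 − 308.2 = -4.2 mOsm/kg

-4.2 mOsm/kg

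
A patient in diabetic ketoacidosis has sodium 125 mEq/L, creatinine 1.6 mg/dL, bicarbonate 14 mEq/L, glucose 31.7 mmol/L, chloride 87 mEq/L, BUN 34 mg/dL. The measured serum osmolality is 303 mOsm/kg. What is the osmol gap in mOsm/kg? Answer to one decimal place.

Calculated osmolality = 2·Na + glucose + BUN/2.8
= 2·125 + 31.7 + 34/2.8
= 250 + 31.70 + 12.14
= 293.84 mOsm/kg ≈ 293.8 mOsm/kg
Osmolar gap = measured − calculated = 303 − 293.8 = 9.2 mOsm/kg

9.2 mOsm/kg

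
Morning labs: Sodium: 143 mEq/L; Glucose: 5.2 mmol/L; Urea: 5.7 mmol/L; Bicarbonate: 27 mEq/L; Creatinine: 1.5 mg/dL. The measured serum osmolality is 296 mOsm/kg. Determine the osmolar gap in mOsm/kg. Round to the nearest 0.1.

-0.9 mOsm/kg

Calculated osmolality = 2·Na + glucose + urea
= 2·143 + 5.2 + 5.7
= 286 + 5.20 + 5.70
= 296.9 mOsm/kg ≈ 296.9 mOsm/kg
Osmolar gap = measured − calculated = 296 − 296.9 = -0.9 mOsm/kg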